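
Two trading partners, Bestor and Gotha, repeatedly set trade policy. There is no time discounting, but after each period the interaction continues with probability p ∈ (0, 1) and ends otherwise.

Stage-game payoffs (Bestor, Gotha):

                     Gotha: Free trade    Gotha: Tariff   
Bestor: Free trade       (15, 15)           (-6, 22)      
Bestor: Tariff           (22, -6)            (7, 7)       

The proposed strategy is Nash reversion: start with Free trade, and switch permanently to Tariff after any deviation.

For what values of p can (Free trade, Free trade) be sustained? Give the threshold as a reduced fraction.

Expected cooperation value is 15 + p·15 + p²·15 + … = 15/(1−p); deviation gives 22 + p·7/(1−p).
15 ≥ 22(1−p) + 7p ⇒ 15p ≥ 7 ⇒ p ≥ 7/15.

7/15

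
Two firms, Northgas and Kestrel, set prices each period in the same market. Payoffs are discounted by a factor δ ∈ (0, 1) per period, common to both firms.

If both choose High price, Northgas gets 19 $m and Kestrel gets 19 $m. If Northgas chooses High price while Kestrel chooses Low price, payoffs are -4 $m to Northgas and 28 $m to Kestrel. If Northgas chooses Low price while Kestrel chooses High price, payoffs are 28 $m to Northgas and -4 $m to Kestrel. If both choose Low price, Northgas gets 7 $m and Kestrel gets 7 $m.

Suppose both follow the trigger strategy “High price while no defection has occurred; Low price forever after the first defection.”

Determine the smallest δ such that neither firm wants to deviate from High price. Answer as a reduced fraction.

3/7

One-period gain from deviating is 28 − 19 = 9. The loss is 19 − 7 = 12 in every subsequent period, with present value 12·δ/(1−δ).
Deviation is unprofitable when 12·δ/(1−δ) ≥ 9, i.e. δ/(1−δ) ≥ 3/4.
Equivalently δ ≥ 9/(9+12) = 3/7.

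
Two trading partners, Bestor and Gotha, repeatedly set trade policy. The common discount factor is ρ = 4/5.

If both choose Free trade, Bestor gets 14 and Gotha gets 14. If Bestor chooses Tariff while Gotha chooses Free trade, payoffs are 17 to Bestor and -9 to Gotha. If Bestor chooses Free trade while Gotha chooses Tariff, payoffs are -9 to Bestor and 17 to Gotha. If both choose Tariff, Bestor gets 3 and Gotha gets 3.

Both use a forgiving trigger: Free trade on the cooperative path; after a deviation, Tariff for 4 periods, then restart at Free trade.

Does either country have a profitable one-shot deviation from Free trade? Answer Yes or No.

No

A one-shot deviation gives 17 now, then 3 for 4 periods, then back to 14.
Gain from deviating: (17−14) today; loss: (14−3) in each of the next 4 periods.
No-deviation condition: (14−3)(ρ+…+ρ^4) ≥ 17−14, i.e. ρ+…+ρ^4 ≥ 3/11.
At ρ = 4/5: ρ+…+ρ^4 = 2.3616 ≥ 0.2727.
So cooperation is sustainable.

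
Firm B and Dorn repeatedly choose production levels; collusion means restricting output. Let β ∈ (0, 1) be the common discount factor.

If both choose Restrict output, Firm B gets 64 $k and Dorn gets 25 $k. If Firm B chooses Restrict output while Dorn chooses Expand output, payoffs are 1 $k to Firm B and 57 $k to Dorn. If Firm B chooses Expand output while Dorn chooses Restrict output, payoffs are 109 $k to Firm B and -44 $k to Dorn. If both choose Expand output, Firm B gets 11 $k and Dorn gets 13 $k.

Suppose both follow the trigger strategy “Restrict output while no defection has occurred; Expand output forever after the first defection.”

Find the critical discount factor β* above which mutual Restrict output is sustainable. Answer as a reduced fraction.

8/11

For Firm B: deviation gain 109−64 = 45, per-period punishment loss 64−11 = 53. IC gives β ≥ 45/98.
For Dorn: gain 32, loss 12 per period, so β ≥ 32/44 = 8/11.
The tighter constraint is Dorn's, so cooperation needs β ≥ 8/11.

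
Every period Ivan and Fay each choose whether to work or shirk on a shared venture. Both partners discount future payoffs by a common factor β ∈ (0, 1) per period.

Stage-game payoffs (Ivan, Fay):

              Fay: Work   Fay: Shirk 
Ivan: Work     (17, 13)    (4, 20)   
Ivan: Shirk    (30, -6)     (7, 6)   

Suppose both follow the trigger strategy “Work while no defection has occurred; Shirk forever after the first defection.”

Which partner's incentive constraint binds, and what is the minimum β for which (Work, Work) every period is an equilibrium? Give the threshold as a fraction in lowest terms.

For Ivan: deviation gain 30−17 = 13, per-period punishment loss 17−7 = 10. IC gives β ≥ 13/23.
For Fay: gain 7, loss 7 per period, so β ≥ 7/14 = 1/2.
The tighter constraint is Ivan's, so cooperation needs β ≥ 13/23.

Ivan; β ≥ 13/23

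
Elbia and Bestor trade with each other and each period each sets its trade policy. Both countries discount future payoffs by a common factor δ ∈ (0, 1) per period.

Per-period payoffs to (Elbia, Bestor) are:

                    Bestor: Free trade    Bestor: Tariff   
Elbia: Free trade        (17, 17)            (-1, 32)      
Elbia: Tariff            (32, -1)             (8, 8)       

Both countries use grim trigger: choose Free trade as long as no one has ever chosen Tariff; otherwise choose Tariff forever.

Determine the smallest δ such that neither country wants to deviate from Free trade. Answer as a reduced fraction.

5/8

17/(1−δ) ≥ 32 + 8δ/(1−δ)
17 ≥ 32 − 24δ
δ ≥ 15/24 = 5/8.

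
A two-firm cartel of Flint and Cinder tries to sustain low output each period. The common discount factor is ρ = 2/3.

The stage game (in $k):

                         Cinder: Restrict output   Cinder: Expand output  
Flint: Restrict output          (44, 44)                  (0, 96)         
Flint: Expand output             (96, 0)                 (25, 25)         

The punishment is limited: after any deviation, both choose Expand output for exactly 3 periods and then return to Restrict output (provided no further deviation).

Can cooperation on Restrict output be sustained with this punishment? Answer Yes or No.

A one-shot deviation gives 96 now, then 25 for 3 periods, then back to 44.
Gain from deviating: (96−44) today; loss: (44−25) in each of the next 3 periods.
No-deviation condition: (44−25)(ρ+…+ρ^3) ≥ 96−44, i.e. ρ+…+ρ^3 ≥ 52/19.
At ρ = 2/3: ρ+…+ρ^3 = 1.4074 < 2.7368.
So cooperation is not sustainable.

No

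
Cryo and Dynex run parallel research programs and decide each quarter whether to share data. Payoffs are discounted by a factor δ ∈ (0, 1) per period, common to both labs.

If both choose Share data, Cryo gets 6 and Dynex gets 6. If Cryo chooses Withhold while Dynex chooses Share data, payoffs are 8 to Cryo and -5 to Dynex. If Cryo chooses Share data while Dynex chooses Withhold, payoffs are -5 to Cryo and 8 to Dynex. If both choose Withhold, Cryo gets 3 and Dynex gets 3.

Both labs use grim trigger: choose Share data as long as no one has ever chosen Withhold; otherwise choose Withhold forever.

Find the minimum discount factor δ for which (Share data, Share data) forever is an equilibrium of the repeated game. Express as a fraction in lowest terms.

2/5

Under grim trigger the critical discount factor is (T−C)/(T−P) with T = 8, C = 6, P = 3.
δ* = (8−6)/(8−3) = 2/5.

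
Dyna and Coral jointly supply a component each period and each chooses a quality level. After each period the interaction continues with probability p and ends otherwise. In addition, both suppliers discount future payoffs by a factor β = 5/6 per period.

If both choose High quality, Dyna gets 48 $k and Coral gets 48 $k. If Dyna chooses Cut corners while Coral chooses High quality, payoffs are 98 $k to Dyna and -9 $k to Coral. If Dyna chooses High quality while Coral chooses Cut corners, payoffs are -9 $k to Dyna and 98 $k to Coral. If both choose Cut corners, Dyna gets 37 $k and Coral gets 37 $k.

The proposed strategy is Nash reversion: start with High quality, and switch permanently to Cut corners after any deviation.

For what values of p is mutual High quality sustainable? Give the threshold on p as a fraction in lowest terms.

60/61

Expected continuation weight on next period's payoff is β·p = 5/6·p, which plays the role of the discount factor.
Cooperation requires 5/6·p ≥ (98−48)/(98−37) = 50/61, hence p ≥ 60/61.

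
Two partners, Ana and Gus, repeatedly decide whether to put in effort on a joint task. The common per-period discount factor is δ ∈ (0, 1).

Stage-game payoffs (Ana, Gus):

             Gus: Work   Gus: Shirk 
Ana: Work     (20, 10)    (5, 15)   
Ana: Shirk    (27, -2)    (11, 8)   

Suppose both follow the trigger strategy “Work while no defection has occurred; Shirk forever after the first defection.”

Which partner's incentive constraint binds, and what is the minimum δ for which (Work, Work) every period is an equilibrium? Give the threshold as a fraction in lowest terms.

For Ana: deviation gain 27−20 = 7, per-period punishment loss 20−11 = 9. IC gives δ ≥ 7/16.
For Gus: gain 5, loss 2 per period, so δ ≥ 5/7.
The tighter constraint is Gus's, so cooperation needs δ ≥ 5/7.

Gus; δ ≥ 5/7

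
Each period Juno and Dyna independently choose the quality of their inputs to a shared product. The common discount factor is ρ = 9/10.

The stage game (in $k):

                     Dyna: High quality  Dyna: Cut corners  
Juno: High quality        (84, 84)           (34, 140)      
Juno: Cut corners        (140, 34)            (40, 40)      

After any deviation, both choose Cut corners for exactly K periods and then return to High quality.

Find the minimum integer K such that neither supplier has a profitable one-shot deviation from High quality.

Need Σ_{k=1}^{K} ρ^k ≥ (140−84)/(84−40) = 1.2727 at ρ = 9/10.
At K = 1 the sum is 0.9000 < 1.2727; at K = 2 it is 1.7100 ≥ 1.2727.
So the minimum punishment length is K = 2.

2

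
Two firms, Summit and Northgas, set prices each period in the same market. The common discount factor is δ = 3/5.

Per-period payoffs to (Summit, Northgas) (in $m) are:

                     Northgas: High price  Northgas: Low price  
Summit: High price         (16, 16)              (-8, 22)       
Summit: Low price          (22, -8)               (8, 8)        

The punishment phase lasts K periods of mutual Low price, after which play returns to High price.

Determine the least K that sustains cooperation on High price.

IC: δ(1−δ^K)/(1−δ) ≥ (22−16)/(16−8) = 3/4.
With δ = 3/5: need 1 − δ^K ≥ 3/4·(1−3/5)/(3/5), i.e. δ^K ≤ 0.5000.
Since (3/5)^1 = 0.6000 and (3/5)^2 = 0.3600, the smallest such K is 2.

2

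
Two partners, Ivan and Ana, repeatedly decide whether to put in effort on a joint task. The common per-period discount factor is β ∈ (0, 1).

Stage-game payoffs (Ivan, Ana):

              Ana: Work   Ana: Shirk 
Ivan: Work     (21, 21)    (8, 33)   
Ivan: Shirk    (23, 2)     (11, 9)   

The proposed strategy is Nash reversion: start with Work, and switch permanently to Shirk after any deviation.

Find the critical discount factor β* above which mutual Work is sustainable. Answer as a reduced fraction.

Ivan: cooperation gives 21 each period; deviation gives 23 once then 11 forever.
  21/(1−β) ≥ 23 + 11β/(1−β) ⇒ β ≥ 2/12 = 1/6.
Ana: cooperation gives 21 each period; deviation gives 33 once then 9 forever.
  β ≥ 12/24 = 1/2.
Both must hold, so the binding constraint is Ana's: β ≥ 1/2.

1/2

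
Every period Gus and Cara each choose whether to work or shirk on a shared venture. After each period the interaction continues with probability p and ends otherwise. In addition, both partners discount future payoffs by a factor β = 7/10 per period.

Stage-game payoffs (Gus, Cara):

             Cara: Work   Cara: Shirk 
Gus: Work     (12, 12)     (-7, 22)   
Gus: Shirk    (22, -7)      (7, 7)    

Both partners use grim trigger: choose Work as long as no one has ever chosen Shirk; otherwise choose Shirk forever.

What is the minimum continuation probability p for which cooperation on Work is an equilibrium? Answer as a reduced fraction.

Expected continuation weight on next period's payoff is β·p = 7/10·p, which plays the role of the discount factor.
Cooperation requires 7/10·p ≥ (22−12)/(22−7) = 2/3, hence p ≥ 20/21.

20/21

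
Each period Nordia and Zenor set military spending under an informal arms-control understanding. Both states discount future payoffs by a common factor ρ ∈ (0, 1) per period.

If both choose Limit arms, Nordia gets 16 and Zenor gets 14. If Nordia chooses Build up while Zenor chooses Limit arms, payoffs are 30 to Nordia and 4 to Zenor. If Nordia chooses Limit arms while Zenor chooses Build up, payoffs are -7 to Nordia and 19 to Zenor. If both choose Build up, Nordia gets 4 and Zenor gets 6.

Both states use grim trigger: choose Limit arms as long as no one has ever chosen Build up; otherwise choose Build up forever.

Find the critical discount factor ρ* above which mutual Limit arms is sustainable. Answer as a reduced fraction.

Nordia: cooperation gives 16 each period; deviation gives 30 once then 4 forever.
  16/(1−ρ) ≥ 30 + 4ρ/(1−ρ) ⇒ ρ ≥ 14/26 = 7/13.
Zenor: cooperation gives 14 each period; deviation gives 19 once then 6 forever.
  ρ ≥ 5/13.
Both must hold, so the binding constraint is Nordia's: ρ ≥ 7/13.

7/13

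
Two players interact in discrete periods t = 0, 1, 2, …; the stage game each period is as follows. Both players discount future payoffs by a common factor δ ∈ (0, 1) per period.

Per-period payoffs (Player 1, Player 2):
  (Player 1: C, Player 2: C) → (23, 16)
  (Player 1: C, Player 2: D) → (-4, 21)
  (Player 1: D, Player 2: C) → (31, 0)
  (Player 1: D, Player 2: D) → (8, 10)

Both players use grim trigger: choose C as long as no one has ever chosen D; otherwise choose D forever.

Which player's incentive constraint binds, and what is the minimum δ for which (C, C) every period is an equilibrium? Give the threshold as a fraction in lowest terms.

Player 1: cooperation gives 23 each period; deviation gives 31 once then 8 forever.
  23/(1−δ) ≥ 31 + 8δ/(1−δ) ⇒ δ ≥ 8/23.
Player 2: cooperation gives 16 each period; deviation gives 21 once then 10 forever.
  δ ≥ 5/11.
Both must hold, so the binding constraint is Player 2's: δ ≥ 5/11.

Player 2; δ ≥ 5/11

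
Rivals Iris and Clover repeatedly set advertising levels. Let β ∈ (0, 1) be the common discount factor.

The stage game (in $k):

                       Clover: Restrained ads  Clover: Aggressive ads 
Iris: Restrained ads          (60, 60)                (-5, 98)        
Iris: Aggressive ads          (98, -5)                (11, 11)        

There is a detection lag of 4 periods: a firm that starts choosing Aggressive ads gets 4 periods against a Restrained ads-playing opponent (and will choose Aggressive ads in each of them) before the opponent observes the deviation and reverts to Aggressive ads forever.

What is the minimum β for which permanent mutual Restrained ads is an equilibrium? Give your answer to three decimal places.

Deviating for the 4 undetected periods gains 98−60 = 38 per period over cooperation, then loses 60−11 = 49 per period forever once punishment starts.
Gain: 38(1 + β + … + β^3); loss: 49·β^4/(1−β).
No profitable deviation ⇔ 38(1−β^4) ≤ 49·β^4, i.e. β^4 ≥ 38/(38+49) = 38/87.
Hence β ≥ (38/87)^(1/4) ≈ 0.813.

0.813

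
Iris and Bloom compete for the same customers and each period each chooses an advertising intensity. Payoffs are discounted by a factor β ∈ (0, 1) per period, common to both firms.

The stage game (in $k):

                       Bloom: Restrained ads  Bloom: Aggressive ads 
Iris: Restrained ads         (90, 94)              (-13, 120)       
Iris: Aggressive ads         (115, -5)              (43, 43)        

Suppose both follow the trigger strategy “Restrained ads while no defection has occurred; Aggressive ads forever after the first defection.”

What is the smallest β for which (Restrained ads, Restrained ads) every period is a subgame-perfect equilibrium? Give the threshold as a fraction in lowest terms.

For Iris: deviation gain 115−90 = 25, per-period punishment loss 90−43 = 47. IC gives β ≥ 25/72.
For Bloom: gain 26, loss 51 per period, so β ≥ 26/77.
The tighter constraint is Iris's, so cooperation needs β ≥ 25/72.

25/72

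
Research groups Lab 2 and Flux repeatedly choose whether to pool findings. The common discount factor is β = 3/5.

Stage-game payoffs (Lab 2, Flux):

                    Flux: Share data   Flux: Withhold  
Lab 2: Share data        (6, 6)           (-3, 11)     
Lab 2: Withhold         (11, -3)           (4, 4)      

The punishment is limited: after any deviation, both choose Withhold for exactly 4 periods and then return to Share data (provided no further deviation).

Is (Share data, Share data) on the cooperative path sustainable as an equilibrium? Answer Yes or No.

IC: β+…+β^4 ≥ (11−6)/(6−4) = 5/2.
At β = 3/5: partial sum = 1.3056 < 2.5000. Cooperation not sustainable.

No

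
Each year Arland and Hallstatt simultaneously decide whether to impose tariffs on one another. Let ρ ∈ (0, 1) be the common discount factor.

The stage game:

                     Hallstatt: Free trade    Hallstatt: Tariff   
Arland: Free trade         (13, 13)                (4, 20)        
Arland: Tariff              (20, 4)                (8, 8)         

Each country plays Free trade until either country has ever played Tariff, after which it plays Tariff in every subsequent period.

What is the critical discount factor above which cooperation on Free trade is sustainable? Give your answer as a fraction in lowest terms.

13/(1−ρ) ≥ 20 + 8ρ/(1−ρ)
13 ≥ 20 − 12ρ
ρ ≥ 7/12.

7/12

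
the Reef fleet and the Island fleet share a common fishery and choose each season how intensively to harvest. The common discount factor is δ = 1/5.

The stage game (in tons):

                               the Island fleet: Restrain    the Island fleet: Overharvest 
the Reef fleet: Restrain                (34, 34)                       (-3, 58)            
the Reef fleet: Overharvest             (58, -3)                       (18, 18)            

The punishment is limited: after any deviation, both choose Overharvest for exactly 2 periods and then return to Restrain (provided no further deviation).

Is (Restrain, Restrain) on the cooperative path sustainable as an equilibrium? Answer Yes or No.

IC: δ+…+δ^2 ≥ (58−34)/(34−18) = 3/2.
At δ = 1/5: partial sum = 0.2400 < 1.5000. Cooperation not sustainable.

No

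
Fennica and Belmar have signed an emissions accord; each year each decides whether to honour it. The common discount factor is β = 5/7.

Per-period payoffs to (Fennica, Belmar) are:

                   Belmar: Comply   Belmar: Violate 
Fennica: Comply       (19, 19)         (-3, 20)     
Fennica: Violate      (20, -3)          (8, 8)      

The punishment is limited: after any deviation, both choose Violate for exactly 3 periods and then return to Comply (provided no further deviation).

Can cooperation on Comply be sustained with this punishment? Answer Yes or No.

Yes

Comparing payoff streams over the 4 periods until play realigns: cooperate → 19(1+β+…+β^3); deviate → 20 + 8(β+…+β^3).
Cooperation is sustained iff (19−8)(β+…+β^3) ≥ 20−19.
β+…+β^3 = 5/7·(1−(5/7)^3)/(1−5/7) = 1.5889, and (20−19)/(19−8) = 0.0909.
1.5889 ≥ 0.0909, so cooperation is sustainable.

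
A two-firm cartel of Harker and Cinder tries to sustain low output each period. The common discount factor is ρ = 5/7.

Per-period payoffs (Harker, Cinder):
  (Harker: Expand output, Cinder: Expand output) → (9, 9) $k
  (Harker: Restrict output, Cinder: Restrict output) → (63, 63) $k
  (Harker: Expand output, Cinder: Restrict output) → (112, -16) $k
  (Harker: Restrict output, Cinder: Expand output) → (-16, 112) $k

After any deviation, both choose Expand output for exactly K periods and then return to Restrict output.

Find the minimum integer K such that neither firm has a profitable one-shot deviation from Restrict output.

IC: ρ(1−ρ^K)/(1−ρ) ≥ (112−63)/(63−9) = 49/54.
With ρ = 5/7: need 1 − ρ^K ≥ 49/54·(1−5/7)/(5/7), i.e. ρ^K ≤ 0.6370.
Since (5/7)^1 = 0.7143 and (5/7)^2 = 0.5102, the smallest such K is 2.

2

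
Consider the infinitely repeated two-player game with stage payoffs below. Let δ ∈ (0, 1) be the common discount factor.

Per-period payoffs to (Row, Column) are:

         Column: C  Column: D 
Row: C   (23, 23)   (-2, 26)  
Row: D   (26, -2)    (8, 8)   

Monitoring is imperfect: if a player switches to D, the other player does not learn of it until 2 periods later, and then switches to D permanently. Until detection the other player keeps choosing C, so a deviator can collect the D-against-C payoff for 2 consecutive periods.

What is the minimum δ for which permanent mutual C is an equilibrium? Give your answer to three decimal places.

A deviator earns 26 for 2 periods, then 8 forever; cooperating earns 23 forever. Multiplying the IC by (1−δ):
23 ≥ 26(1−δ^2) + 8δ^2, so 18·δ^2 ≥ 3 and δ^2 ≥ 1/6.
δ ≥ (1/6)^(1/2) ≈ 0.408.

0.408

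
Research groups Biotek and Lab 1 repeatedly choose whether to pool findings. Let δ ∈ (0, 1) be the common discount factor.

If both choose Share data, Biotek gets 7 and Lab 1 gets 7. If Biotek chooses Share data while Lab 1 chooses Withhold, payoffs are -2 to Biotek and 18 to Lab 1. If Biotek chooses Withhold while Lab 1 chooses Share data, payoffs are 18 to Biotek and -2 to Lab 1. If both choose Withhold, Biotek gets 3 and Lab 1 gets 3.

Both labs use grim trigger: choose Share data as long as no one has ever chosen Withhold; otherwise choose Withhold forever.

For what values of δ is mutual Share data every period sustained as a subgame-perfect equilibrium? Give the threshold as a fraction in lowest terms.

7/(1−δ) ≥ 18 + 3δ/(1−δ)
7 ≥ 18 − 15δ
δ ≥ 11/15.

11/15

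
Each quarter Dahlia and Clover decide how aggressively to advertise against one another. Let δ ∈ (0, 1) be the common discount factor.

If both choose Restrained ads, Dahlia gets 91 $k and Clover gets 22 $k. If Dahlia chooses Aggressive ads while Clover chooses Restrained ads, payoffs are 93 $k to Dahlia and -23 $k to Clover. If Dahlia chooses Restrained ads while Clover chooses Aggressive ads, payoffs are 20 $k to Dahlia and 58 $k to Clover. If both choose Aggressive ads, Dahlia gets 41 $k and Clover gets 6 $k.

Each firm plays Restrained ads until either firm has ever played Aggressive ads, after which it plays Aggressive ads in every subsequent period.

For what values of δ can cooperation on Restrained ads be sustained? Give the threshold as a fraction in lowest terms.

Dahlia's threshold: (93−91)/(93−41) = 1/26.
Clover's threshold: (58−22)/(58−6) = 9/13.
1/26 < 9/13, so Clover binds and δ* = 9/13.

9/13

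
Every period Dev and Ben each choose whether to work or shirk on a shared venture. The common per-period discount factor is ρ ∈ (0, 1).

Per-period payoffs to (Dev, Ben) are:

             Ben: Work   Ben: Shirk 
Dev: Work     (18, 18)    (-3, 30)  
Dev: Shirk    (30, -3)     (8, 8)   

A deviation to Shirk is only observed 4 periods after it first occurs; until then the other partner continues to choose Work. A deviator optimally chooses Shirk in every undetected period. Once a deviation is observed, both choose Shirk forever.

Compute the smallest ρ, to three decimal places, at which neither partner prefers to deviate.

Deviating for the 4 undetected periods gains 30−18 = 12 per period over cooperation, then loses 18−8 = 10 per period forever once punishment starts.
Gain: 12(1 + ρ + … + ρ^3); loss: 10·ρ^4/(1−ρ).
No profitable deviation ⇔ 12(1−ρ^4) ≤ 10·ρ^4, i.e. ρ^4 ≥ 12/(12+10) = 6/11.
Hence ρ ≥ (6/11)^(1/4) ≈ 0.859.

0.859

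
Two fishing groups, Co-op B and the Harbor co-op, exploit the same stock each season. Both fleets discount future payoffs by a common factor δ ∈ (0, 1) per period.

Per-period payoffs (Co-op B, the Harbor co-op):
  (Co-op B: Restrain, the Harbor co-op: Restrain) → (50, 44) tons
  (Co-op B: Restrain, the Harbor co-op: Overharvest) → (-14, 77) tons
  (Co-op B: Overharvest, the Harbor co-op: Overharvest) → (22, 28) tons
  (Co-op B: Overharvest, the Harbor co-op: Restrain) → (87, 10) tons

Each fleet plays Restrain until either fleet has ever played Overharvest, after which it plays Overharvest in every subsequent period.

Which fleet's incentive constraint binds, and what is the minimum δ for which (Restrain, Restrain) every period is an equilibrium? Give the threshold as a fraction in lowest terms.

the Harbor co-op; δ ≥ 33/49

For Co-op B: deviation gain 87−50 = 37, per-period punishment loss 50−22 = 28. IC gives δ ≥ 37/65.
For the Harbor co-op: gain 33, loss 16 per period, so δ ≥ 33/49.
The tighter constraint is the Harbor co-op's, so cooperation needs δ ≥ 33/49.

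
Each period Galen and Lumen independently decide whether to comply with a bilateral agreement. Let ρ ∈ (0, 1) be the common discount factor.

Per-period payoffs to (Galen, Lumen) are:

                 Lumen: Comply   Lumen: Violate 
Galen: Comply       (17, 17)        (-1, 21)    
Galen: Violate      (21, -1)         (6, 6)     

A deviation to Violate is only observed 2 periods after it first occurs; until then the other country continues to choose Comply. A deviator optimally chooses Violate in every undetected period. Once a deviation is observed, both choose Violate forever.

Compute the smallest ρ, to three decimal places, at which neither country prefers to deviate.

0.516

The best deviation is to choose Violate for all 2 undetected periods, earning 21 each, then 6 forever once detected.
Deviation value: 21(1−ρ^2)/(1−ρ) + 6ρ^2/(1−ρ); cooperation value: 17/(1−ρ).
IC: 17 ≥ 21(1−ρ^2) + 6ρ^2 = 21 − 15ρ^2.
So ρ^2 ≥ 4/15, giving ρ ≥ (4/15)^(1/2) ≈ 0.516.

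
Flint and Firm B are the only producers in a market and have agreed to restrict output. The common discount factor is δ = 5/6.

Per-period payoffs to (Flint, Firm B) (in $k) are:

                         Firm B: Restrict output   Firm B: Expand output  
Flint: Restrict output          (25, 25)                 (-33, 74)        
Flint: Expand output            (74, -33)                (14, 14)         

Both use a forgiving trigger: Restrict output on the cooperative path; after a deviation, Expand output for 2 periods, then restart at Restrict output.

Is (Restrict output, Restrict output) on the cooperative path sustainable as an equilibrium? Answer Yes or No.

IC: δ+…+δ^2 ≥ (74−25)/(25−14) = 49/11.
At δ = 5/6: partial sum = 1.5278 < 4.4545. Cooperation not sustainable.

No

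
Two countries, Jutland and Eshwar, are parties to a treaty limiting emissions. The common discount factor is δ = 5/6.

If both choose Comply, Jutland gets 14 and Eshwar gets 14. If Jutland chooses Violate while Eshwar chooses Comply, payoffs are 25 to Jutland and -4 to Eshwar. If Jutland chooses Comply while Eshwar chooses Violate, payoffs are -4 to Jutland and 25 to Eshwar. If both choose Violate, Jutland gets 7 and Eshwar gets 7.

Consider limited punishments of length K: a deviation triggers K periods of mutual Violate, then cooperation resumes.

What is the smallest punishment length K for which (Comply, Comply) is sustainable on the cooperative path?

3

Need Σ_{k=1}^{K} δ^k ≥ (25−14)/(14−7) = 1.5714 at δ = 5/6.
At K = 2 the sum is 1.5278 < 1.5714; at K = 3 it is 2.1065 ≥ 1.5714.
So the minimum punishment length is K = 3.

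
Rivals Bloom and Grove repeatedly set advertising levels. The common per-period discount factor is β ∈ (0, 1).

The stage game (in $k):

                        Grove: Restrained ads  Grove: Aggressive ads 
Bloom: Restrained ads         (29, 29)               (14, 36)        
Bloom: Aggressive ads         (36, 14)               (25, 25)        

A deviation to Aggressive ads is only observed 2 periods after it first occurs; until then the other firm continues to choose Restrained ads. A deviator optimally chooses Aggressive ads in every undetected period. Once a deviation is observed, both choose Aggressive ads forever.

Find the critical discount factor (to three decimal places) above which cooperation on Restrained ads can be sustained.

0.798

Deviating for the 2 undetected periods gains 36−29 = 7 per period over cooperation, then loses 29−25 = 4 per period forever once punishment starts.
Gain: 7(1 + β + … + β^1); loss: 4·β^2/(1−β).
No profitable deviation ⇔ 7(1−β^2) ≤ 4·β^2, i.e. β^2 ≥ 7/(7+4) = 7/11.
Hence β ≥ (7/11)^(1/2) ≈ 0.798.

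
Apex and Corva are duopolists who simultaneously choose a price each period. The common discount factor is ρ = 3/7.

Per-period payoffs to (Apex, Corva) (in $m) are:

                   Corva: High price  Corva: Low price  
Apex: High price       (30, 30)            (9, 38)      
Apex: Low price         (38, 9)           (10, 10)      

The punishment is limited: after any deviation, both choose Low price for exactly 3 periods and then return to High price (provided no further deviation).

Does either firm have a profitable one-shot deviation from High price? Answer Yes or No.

No

IC: ρ+…+ρ^3 ≥ (38−30)/(30−10) = 2/5.
At ρ = 3/7: partial sum = 0.6910 ≥ 0.4000. Cooperation sustainable.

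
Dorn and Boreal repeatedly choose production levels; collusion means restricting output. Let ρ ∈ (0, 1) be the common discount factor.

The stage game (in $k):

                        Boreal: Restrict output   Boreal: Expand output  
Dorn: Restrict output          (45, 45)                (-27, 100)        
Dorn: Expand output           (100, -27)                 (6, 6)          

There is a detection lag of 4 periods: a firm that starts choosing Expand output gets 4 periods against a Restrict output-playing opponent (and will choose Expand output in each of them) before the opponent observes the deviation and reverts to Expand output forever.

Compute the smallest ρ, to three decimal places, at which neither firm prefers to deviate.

0.875

A deviator earns 100 for 4 periods, then 6 forever; cooperating earns 45 forever. Multiplying the IC by (1−ρ):
45 ≥ 100(1−ρ^4) + 6ρ^4, so 94·ρ^4 ≥ 55 and ρ^4 ≥ 55/94.
ρ ≥ (55/94)^(1/4) ≈ 0.875.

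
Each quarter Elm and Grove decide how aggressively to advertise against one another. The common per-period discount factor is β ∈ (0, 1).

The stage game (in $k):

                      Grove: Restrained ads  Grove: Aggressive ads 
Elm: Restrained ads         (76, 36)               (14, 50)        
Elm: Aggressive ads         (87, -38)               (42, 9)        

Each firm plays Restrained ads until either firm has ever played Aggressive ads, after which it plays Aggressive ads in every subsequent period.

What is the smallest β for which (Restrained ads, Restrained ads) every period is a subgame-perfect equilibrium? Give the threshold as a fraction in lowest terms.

Elm: cooperation gives 76 each period; deviation gives 87 once then 42 forever.
  76/(1−β) ≥ 87 + 42β/(1−β) ⇒ β ≥ 11/45.
Grove: cooperation gives 36 each period; deviation gives 50 once then 9 forever.
  β ≥ 14/41.
Both must hold, so the binding constraint is Grove's: β ≥ 14/41.

14/41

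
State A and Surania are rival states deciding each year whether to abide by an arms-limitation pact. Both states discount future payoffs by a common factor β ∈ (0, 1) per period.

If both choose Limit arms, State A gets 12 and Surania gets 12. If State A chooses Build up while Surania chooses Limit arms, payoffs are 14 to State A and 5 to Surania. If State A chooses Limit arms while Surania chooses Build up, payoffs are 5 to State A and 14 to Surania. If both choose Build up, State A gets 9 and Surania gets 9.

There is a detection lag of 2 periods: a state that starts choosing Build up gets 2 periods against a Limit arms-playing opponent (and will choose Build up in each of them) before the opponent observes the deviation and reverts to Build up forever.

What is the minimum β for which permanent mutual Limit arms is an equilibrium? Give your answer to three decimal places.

A deviator earns 14 for 2 periods, then 9 forever; cooperating earns 12 forever. Multiplying the IC by (1−β):
12 ≥ 14(1−β^2) + 9β^2, so 5·β^2 ≥ 2 and β^2 ≥ 2/5.
β ≥ (2/5)^(1/2) ≈ 0.632.

0.632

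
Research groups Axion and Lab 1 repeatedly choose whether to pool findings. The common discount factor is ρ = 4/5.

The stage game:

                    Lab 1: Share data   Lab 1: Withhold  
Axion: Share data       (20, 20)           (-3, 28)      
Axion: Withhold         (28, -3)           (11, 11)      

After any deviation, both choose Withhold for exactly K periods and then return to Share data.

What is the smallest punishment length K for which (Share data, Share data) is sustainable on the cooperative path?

2

No profitable deviation requires (20−11)(ρ+…+ρ^K) ≥ 28−20, i.e. ρ+…+ρ^K ≥ 8/9 ≈ 0.8889.
With ρ = 4/5, the partial sums are K=1: 0.8000, K=2: 1.4400.
K = 2 is the first length at which the sum reaches 0.8889.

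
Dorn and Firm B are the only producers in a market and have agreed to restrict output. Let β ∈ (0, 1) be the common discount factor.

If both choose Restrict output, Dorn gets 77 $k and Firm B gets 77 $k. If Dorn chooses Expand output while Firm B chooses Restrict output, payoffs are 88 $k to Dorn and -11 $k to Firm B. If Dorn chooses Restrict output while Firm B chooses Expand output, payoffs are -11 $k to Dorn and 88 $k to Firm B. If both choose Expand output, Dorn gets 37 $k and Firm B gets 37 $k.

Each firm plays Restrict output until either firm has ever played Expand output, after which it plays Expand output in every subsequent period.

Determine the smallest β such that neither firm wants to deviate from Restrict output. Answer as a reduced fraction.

Cooperation forever yields 77 each period: 77/(1−β).
Deviating yields 88 once, then 37 forever: 88 + 37β/(1−β).
No profitable deviation requires 77/(1−β) ≥ 88 + 37β/(1−β).
Multiplying by (1−β): 77 ≥ 88(1−β) + 37β = 88 − 51β.
So 51β ≥ 11, i.e. β ≥ 11/51.

11/51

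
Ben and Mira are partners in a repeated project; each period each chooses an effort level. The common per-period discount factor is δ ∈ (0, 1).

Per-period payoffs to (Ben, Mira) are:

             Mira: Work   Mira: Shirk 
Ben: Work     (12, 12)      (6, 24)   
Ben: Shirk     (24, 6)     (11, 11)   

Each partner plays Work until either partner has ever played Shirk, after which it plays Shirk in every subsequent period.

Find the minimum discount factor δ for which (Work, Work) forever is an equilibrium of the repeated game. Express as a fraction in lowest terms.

12/13

Under grim trigger the critical discount factor is (T−C)/(T−P) with T = 24, C = 12, P = 11.
δ* = (24−12)/(24−11) = 12/13.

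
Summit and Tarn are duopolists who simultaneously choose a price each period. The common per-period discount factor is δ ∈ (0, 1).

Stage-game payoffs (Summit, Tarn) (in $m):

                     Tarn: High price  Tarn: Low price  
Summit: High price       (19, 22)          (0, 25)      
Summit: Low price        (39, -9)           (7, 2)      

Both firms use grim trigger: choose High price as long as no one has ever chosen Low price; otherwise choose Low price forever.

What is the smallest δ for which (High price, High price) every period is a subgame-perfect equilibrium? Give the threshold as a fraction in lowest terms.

Summit's threshold: (39−19)/(39−7) = 5/8.
Tarn's threshold: (25−22)/(25−2) = 3/23.
5/8 > 3/23, so Summit binds and δ* = 5/8.

5/8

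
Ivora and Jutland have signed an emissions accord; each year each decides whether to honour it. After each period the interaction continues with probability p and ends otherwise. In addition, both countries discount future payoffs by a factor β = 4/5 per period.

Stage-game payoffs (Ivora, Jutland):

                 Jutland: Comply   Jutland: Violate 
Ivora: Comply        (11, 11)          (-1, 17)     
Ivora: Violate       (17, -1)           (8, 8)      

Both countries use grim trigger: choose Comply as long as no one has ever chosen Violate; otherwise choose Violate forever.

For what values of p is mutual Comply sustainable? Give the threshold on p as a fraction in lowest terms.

With continuation probability p and discount β, the effective per-period discount factor is βp.
Grim-trigger IC: βp ≥ (17−11)/(17−8) = 2/3.
So p ≥ (2/3)/(4/5) = 5/6.

5/6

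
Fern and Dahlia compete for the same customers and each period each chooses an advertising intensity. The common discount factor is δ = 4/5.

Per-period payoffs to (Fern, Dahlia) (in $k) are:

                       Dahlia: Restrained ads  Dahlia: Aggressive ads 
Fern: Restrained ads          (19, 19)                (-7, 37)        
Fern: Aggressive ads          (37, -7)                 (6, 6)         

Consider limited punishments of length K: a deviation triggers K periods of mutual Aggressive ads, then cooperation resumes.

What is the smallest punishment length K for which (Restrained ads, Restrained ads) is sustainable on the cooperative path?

2

Need Σ_{k=1}^{K} δ^k ≥ (37−19)/(19−6) = 1.3846 at δ = 4/5.
At K = 1 the sum is 0.8000 < 1.3846; at K = 2 it is 1.4400 ≥ 1.3846.
So the minimum punishment length is K = 2.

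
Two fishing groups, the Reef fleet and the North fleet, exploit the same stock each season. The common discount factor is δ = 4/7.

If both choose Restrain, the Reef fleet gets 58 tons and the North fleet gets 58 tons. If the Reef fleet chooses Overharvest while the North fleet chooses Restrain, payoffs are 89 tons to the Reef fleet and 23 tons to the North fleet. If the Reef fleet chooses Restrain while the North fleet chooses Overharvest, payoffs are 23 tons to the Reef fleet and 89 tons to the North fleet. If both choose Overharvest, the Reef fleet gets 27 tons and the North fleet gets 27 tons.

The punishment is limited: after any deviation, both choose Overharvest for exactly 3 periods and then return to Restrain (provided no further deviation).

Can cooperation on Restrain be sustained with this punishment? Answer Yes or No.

IC: δ+…+δ^3 ≥ (89−58)/(58−27) = 1.
At δ = 4/7: partial sum = 1.0845 ≥ 1.0000. Cooperation sustainable.

Yes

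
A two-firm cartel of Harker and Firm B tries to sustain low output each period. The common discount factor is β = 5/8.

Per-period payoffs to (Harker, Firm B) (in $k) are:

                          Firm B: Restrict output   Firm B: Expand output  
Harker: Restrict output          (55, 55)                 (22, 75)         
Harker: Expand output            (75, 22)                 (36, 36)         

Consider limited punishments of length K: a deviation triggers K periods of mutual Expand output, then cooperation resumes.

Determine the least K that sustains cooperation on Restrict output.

No profitable deviation requires (55−36)(β+…+β^K) ≥ 75−55, i.e. β+…+β^K ≥ 20/19 ≈ 1.0526.
With β = 5/8, the partial sums are K=1: 0.6250, K=2: 1.0156, K=3: 1.2598.
K = 3 is the first length at which the sum reaches 1.0526.

3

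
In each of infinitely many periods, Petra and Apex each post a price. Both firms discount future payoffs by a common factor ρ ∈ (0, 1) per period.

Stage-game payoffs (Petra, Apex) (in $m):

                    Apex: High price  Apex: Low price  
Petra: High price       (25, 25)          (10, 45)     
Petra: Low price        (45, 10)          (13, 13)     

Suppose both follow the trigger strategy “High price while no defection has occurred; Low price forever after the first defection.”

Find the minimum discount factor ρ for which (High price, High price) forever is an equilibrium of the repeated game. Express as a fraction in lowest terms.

One-period gain from deviating is 45 − 25 = 20. The loss is 25 − 13 = 12 in every subsequent period, with present value 12·ρ/(1−ρ).
Deviation is unprofitable when 12·ρ/(1−ρ) ≥ 20, i.e. ρ/(1−ρ) ≥ 5/3.
Equivalently ρ ≥ 20/(20+12) = 5/8.

5/8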